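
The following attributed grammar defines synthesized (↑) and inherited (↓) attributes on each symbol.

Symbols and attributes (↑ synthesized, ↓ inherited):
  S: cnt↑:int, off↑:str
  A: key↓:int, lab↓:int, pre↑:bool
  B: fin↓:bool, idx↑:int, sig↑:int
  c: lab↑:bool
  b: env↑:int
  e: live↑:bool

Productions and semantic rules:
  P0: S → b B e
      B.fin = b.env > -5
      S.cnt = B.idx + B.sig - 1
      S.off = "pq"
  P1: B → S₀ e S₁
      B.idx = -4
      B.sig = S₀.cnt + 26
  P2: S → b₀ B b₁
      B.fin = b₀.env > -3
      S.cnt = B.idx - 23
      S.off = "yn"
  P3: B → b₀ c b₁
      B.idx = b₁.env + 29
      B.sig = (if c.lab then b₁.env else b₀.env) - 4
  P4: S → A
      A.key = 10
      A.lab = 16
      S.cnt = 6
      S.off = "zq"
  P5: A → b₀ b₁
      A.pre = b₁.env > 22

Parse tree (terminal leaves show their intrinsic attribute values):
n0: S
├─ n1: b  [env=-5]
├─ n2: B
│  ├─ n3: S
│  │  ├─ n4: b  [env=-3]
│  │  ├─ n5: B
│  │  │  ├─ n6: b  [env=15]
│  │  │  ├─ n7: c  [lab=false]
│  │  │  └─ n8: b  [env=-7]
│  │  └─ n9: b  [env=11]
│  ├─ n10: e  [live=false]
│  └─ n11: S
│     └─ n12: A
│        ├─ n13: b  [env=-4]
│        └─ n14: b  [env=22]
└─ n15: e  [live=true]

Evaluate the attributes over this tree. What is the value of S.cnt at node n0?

1. n1.env = -5  [terminal]
2. n2.fin = false  [b.env > -5]
3. n4.env = -3  [terminal]
4. n5.fin = false  [b₀.env > -3]
5. n6.env = 15  [terminal]
6. n7.lab = false  [terminal]
7. n8.env = -7  [terminal]
8. n5.idx = 22  [b₁.env + 29]
9. n5.sig = 11  [(if c.lab then b₁.env else b₀.env) - 4]
10. n9.env = 11  [terminal]
11. n3.cnt = -1  [B.idx - 23]
12. n3.off = "yn"  ["yn"]
13. n10.live = false  [terminal]
14. n12.key = 10  [10]
15. n12.lab = 16  [16]
16. n13.env = -4  [terminal]
17. n14.env = 22  [terminal]
18. n12.pre = false  [b₁.env > 22]
19. n11.cnt = 6  [6]
20. n11.off = "zq"  ["zq"]
21. n2.idx = -4  [-4]
22. n2.sig = 25  [S₀.cnt + 26]
23. n15.live = true  [terminal]
24. n0.cnt = 20  [B.idx + B.sig - 1]
25. n0.off = "pq"  ["pq"]

20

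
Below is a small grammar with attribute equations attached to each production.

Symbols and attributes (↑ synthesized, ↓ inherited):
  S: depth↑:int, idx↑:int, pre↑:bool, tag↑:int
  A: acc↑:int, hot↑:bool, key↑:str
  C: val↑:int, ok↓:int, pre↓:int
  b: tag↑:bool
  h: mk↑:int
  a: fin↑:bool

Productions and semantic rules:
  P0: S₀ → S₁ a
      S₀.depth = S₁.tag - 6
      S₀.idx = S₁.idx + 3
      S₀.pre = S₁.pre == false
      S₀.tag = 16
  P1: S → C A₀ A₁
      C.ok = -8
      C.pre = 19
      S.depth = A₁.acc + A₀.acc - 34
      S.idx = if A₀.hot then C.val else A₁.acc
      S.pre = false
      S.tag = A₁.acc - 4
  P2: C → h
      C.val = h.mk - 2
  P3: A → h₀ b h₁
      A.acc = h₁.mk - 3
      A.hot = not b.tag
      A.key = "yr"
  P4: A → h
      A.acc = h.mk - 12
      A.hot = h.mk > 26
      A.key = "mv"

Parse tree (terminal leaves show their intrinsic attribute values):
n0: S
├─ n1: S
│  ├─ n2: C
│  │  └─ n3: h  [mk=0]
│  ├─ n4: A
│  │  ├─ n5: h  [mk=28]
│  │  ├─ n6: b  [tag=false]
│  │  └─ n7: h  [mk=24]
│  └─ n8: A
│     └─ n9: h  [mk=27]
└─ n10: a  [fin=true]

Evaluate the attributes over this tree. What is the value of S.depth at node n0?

5

1. n2.ok = -8  [-8]
2. n2.pre = 19  [19]
3. n3.mk = 0  [terminal]
4. n2.val = -2  [h.mk - 2]
5. n5.mk = 28  [terminal]
6. n6.tag = false  [terminal]
7. n7.mk = 24  [terminal]
8. n4.acc = 21  [h₁.mk - 3]
9. n4.hot = true  [not b.tag]
10. n4.key = "yr"  ["yr"]
11. n9.mk = 27  [terminal]
12. n8.acc = 15  [h.mk - 12]
13. n8.hot = true  [h.mk > 26]
14. n8.key = "mv"  ["mv"]
15. n1.depth = 2  [A₁.acc + A₀.acc - 34]
16. n1.idx = -2  [if A₀.hot then C.val else A₁.acc]
17. n1.pre = false  [false]
18. n1.tag = 11  [A₁.acc - 4]
19. n10.fin = true  [terminal]
20. n0.depth = 5  [S₁.tag - 6]
21. n0.idx = 1  [S₁.idx + 3]
22. n0.pre = true  [S₁.pre == false]
23. n0.tag = 16  [16]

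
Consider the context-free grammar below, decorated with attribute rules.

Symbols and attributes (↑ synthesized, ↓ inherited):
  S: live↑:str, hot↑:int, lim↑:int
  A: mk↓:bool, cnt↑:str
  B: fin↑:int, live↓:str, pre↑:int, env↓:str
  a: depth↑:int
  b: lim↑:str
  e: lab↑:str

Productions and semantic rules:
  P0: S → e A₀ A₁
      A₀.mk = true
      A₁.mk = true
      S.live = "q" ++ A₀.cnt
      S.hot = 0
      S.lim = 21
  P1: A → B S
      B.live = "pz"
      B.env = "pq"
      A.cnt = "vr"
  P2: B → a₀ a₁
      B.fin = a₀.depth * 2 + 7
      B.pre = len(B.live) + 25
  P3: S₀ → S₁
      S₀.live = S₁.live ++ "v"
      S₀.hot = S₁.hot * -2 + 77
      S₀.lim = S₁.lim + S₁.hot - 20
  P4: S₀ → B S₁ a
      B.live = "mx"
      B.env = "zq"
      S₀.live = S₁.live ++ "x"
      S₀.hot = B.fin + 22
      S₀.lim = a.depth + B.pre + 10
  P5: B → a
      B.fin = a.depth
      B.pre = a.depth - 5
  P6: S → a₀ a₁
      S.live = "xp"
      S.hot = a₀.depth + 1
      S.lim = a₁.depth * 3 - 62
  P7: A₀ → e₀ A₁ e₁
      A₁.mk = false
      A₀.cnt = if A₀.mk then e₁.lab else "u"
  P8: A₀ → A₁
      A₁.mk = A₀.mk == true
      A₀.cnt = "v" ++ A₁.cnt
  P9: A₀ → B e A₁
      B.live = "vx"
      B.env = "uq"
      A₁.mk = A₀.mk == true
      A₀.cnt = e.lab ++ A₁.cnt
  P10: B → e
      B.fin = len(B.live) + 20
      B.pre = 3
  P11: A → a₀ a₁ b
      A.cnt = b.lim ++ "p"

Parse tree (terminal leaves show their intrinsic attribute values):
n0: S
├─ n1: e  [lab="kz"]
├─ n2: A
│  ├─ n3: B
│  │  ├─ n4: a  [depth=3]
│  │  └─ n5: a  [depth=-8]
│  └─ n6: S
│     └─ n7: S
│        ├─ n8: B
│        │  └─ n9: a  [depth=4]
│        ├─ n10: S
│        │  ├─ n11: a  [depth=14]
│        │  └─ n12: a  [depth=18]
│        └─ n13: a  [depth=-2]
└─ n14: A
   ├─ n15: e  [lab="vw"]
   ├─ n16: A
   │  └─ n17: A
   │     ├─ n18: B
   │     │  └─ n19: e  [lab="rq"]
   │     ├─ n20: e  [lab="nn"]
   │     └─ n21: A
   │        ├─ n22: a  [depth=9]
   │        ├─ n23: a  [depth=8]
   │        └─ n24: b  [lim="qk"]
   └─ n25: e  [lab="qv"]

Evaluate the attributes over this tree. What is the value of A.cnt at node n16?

1. n1.lab = "kz"  [terminal]
2. n2.mk = true  [true]
3. n3.live = "pz"  ["pz"]
4. n3.env = "pq"  ["pq"]
5. n4.depth = 3  [terminal]
6. n5.depth = -8  [terminal]
7. n3.fin = 13  [a₀.depth * 2 + 7]
8. n3.pre = 27  [len(B.live) + 25]
9. n8.live = "mx"  ["mx"]
10. n8.env = "zq"  ["zq"]
11. n9.depth = 4  [terminal]
12. n8.fin = 4  [a.depth]
13. n8.pre = -1  [a.depth - 5]
14. n11.depth = 14  [terminal]
15. n12.depth = 18  [terminal]
16. n10.live = "xp"  ["xp"]
17. n10.hot = 15  [a₀.depth + 1]
18. n10.lim = -8  [a₁.depth * 3 - 62]
19. n13.depth = -2  [terminal]
20. n7.live = "xpx"  [S₁.live ++ "x"]
21. n7.hot = 26  [B.fin + 22]
22. n7.lim = 7  [a.depth + B.pre + 10]
23. n6.live = "xpxv"  [S₁.live ++ "v"]
24. n6.hot = 25  [S₁.hot * -2 + 77]
25. n6.lim = 13  [S₁.lim + S₁.hot - 20]
26. n2.cnt = "vr"  ["vr"]
27. n14.mk = true  [true]
28. n15.lab = "vw"  [terminal]
29. n16.mk = false  [false]
30. n17.mk = false  [A₀.mk == true]
31. n18.live = "vx"  ["vx"]
32. n18.env = "uq"  ["uq"]
33. n19.lab = "rq"  [terminal]
34. n18.fin = 22  [len(B.live) + 20]
35. n18.pre = 3  [3]
36. n20.lab = "nn"  [terminal]
37. n21.mk = false  [A₀.mk == true]
38. n22.depth = 9  [terminal]
39. n23.depth = 8  [terminal]
40. n24.lim = "qk"  [terminal]
41. n21.cnt = "qkp"  [b.lim ++ "p"]
42. n17.cnt = "nnqkp"  [e.lab ++ A₁.cnt]
43. n16.cnt = "vnnqkp"  ["v" ++ A₁.cnt]
44. n25.lab = "qv"  [terminal]
45. n14.cnt = "qv"  [if A₀.mk then e₁.lab else "u"]
46. n0.live = "qvr"  ["q" ++ A₀.cnt]
47. n0.hot = 0  [0]
48. n0.lim = 21  [21]

"vnnqkp"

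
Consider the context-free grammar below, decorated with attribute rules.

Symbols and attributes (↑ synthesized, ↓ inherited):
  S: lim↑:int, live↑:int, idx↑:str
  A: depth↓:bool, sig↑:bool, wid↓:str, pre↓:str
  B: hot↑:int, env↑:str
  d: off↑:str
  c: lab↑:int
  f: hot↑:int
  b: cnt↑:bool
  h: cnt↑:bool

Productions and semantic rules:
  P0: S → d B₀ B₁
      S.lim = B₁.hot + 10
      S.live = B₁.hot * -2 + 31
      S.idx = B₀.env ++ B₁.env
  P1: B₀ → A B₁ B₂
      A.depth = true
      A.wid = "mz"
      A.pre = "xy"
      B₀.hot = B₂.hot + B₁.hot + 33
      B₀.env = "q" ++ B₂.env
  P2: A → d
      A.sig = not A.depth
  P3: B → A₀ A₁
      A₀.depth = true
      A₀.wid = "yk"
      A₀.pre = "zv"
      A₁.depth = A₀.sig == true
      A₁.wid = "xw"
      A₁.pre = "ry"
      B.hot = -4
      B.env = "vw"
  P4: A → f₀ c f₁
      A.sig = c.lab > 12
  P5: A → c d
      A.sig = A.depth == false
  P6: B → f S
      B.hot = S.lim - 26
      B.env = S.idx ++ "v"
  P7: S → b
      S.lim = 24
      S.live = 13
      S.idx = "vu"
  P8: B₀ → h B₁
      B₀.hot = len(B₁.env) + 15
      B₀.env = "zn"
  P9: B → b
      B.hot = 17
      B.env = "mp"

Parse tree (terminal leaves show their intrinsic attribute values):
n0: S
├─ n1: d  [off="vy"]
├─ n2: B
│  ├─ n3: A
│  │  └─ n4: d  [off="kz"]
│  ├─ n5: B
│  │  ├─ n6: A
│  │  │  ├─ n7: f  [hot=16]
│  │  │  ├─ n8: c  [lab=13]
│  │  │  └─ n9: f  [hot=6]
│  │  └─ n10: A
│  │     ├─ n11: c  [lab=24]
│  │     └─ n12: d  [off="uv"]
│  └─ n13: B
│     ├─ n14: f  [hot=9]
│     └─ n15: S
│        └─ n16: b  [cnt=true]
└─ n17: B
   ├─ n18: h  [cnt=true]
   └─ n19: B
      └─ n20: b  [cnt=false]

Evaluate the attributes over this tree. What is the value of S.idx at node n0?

1. n1.off = "vy"  [terminal]
2. n3.depth = true  [true]
3. n3.wid = "mz"  ["mz"]
4. n3.pre = "xy"  ["xy"]
5. n4.off = "kz"  [terminal]
6. n3.sig = false  [not A.depth]
7. n6.depth = true  [true]
8. n6.wid = "yk"  ["yk"]
9. n6.pre = "zv"  ["zv"]
10. n7.hot = 16  [terminal]
11. n8.lab = 13  [terminal]
12. n9.hot = 6  [terminal]
13. n6.sig = true  [c.lab > 12]
14. n10.depth = true  [A₀.sig == true]
15. n10.wid = "xw"  ["xw"]
16. n10.pre = "ry"  ["ry"]
17. n11.lab = 24  [terminal]
18. n12.off = "uv"  [terminal]
19. n10.sig = false  [A.depth == false]
20. n5.hot = -4  [-4]
21. n5.env = "vw"  ["vw"]
22. n14.hot = 9  [terminal]
23. n16.cnt = true  [terminal]
24. n15.lim = 24  [24]
25. n15.live = 13  [13]
26. n15.idx = "vu"  ["vu"]
27. n13.hot = -2  [S.lim - 26]
28. n13.env = "vuv"  [S.idx ++ "v"]
29. n2.hot = 27  [B₂.hot + B₁.hot + 33]
30. n2.env = "qvuv"  ["q" ++ B₂.env]
31. n18.cnt = true  [terminal]
32. n20.cnt = false  [terminal]
33. n19.hot = 17  [17]
34. n19.env = "mp"  ["mp"]
35. n17.hot = 17  [len(B₁.env) + 15]
36. n17.env = "zn"  ["zn"]
37. n0.lim = 27  [B₁.hot + 10]
38. n0.live = -3  [B₁.hot * -2 + 31]
39. n0.idx = "qvuvzn"  [B₀.env ++ B₁.env]

"qvuvzn"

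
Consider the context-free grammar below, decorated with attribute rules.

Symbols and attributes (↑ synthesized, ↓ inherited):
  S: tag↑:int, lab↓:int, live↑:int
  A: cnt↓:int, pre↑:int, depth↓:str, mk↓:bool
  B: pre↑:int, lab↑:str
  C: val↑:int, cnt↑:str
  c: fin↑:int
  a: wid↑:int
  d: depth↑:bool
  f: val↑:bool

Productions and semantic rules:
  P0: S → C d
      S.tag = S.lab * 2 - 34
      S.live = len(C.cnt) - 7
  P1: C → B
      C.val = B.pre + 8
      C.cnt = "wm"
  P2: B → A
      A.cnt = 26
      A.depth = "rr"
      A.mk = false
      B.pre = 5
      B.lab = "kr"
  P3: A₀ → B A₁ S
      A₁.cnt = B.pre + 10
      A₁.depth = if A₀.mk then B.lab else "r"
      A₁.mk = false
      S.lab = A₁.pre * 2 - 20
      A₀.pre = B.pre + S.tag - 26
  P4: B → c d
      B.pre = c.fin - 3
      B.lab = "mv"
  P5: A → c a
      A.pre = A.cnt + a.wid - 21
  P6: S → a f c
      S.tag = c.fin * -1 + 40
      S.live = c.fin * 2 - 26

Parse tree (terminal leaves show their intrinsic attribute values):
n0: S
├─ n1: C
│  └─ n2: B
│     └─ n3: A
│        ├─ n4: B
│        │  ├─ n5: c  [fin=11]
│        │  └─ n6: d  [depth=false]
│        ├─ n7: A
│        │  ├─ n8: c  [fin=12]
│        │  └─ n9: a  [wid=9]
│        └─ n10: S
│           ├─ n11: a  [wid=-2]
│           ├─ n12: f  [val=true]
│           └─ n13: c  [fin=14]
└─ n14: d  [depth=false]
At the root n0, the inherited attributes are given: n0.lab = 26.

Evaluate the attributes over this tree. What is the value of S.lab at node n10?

1. n0.lab = 26  [given at root]
2. n3.cnt = 26  [26]
3. n3.depth = "rr"  ["rr"]
4. n3.mk = false  [false]
5. n5.fin = 11  [terminal]
6. n6.depth = false  [terminal]
7. n4.pre = 8  [c.fin - 3]
8. n4.lab = "mv"  ["mv"]
9. n7.cnt = 18  [B.pre + 10]
10. n7.depth = "r"  [if A₀.mk then B.lab else "r"]
11. n7.mk = false  [false]
12. n8.fin = 12  [terminal]
13. n9.wid = 9  [terminal]
14. n7.pre = 6  [A.cnt + a.wid - 21]
15. n10.lab = -8  [A₁.pre * 2 - 20]
16. n11.wid = -2  [terminal]
17. n12.val = true  [terminal]
18. n13.fin = 14  [terminal]
19. n10.tag = 26  [c.fin * -1 + 40]
20. n10.live = 2  [c.fin * 2 - 26]
21. n3.pre = 8  [B.pre + S.tag - 26]
22. n2.pre = 5  [5]
23. n2.lab = "kr"  ["kr"]
24. n1.val = 13  [B.pre + 8]
25. n1.cnt = "wm"  ["wm"]
26. n14.depth = false  [terminal]
27. n0.tag = 18  [S.lab * 2 - 34]
28. n0.live = -5  [len(C.cnt) - 7]

-8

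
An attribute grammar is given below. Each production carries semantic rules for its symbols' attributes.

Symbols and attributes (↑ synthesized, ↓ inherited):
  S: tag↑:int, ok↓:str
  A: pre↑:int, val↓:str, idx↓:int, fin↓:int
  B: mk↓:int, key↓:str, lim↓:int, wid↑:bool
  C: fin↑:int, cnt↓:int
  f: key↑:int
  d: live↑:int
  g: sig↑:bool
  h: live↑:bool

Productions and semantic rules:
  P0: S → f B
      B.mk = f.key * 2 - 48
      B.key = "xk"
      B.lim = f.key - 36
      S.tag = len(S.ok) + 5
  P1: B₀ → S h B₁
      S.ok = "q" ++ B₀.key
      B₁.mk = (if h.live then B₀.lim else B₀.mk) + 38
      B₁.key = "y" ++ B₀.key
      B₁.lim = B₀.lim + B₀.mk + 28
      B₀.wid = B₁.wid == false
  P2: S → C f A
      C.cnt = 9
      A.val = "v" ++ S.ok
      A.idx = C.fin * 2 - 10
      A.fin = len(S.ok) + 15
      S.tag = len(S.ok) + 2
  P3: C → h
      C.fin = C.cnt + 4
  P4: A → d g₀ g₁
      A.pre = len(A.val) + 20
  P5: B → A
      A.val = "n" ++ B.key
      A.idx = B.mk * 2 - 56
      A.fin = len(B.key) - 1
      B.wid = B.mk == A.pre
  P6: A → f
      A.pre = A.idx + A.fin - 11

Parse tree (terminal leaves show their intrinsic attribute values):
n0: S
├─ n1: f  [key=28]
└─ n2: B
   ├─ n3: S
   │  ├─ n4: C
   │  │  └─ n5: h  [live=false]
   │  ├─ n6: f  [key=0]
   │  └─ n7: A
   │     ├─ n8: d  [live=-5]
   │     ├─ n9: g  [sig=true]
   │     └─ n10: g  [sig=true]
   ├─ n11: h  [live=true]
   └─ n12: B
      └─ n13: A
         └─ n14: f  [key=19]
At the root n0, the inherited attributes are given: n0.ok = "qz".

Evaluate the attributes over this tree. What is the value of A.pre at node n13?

1. n0.ok = "qz"  [given at root]
2. n1.key = 28  [terminal]
3. n2.mk = 8  [f.key * 2 - 48]
4. n2.key = "xk"  ["xk"]
5. n2.lim = -8  [f.key - 36]
6. n3.ok = "qxk"  ["q" ++ B₀.key]
7. n4.cnt = 9  [9]
8. n5.live = false  [terminal]
9. n4.fin = 13  [C.cnt + 4]
10. n6.key = 0  [terminal]
11. n7.val = "vqxk"  ["v" ++ S.ok]
12. n7.idx = 16  [C.fin * 2 - 10]
13. n7.fin = 18  [len(S.ok) + 15]
14. n8.live = -5  [terminal]
15. n9.sig = true  [terminal]
16. n10.sig = true  [terminal]
17. n7.pre = 24  [len(A.val) + 20]
18. n3.tag = 5  [len(S.ok) + 2]
19. n11.live = true  [terminal]
20. n12.mk = 30  [(if h.live then B₀.lim else B₀.mk) + 38]
21. n12.key = "yxk"  ["y" ++ B₀.key]
22. n12.lim = 28  [B₀.lim + B₀.mk + 28]
23. n13.val = "nyxk"  ["n" ++ B.key]
24. n13.idx = 4  [B.mk * 2 - 56]
25. n13.fin = 2  [len(B.key) - 1]
26. n14.key = 19  [terminal]
27. n13.pre = -5  [A.idx + A.fin - 11]
28. n12.wid = false  [B.mk == A.pre]
29. n2.wid = true  [B₁.wid == false]
30. n0.tag = 7  [len(S.ok) + 5]

-5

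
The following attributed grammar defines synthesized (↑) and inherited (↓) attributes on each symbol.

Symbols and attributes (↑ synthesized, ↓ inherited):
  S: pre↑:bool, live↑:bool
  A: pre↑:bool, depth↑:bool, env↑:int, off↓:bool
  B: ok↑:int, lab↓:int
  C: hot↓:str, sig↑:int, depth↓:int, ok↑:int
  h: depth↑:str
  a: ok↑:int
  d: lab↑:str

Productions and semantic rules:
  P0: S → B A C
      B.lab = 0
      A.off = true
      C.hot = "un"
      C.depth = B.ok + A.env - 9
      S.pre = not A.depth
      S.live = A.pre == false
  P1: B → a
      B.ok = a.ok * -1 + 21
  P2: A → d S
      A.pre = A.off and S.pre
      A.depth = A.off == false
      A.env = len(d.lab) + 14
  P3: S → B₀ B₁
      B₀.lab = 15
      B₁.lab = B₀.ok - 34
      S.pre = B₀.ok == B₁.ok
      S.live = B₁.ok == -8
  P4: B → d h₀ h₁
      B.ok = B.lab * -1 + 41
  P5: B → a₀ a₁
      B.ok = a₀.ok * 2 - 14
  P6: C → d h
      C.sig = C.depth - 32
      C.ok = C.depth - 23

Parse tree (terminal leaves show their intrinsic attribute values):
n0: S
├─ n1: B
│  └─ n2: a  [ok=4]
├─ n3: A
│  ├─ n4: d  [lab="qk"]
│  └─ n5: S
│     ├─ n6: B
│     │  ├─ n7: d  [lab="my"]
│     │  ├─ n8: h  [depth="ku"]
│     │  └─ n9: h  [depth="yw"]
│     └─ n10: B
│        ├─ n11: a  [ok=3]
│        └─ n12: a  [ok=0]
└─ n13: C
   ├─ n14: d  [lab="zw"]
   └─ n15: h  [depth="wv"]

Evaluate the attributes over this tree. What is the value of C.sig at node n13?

1. n1.lab = 0  [0]
2. n2.ok = 4  [terminal]
3. n1.ok = 17  [a.ok * -1 + 21]
4. n3.off = true  [true]
5. n4.lab = "qk"  [terminal]
6. n6.lab = 15  [15]
7. n7.lab = "my"  [terminal]
8. n8.depth = "ku"  [terminal]
9. n9.depth = "yw"  [terminal]
10. n6.ok = 26  [B.lab * -1 + 41]
11. n10.lab = -8  [B₀.ok - 34]
12. n11.ok = 3  [terminal]
13. n12.ok = 0  [terminal]
14. n10.ok = -8  [a₀.ok * 2 - 14]
15. n5.pre = false  [B₀.ok == B₁.ok]
16. n5.live = true  [B₁.ok == -8]
17. n3.pre = false  [A.off and S.pre]
18. n3.depth = false  [A.off == false]
19. n3.env = 16  [len(d.lab) + 14]
20. n13.hot = "un"  ["un"]
21. n13.depth = 24  [B.ok + A.env - 9]
22. n14.lab = "zw"  [terminal]
23. n15.depth = "wv"  [terminal]
24. n13.sig = -8  [C.depth - 32]
25. n13.ok = 1  [C.depth - 23]
26. n0.pre = true  [not A.depth]
27. n0.live = true  [A.pre == false]

-8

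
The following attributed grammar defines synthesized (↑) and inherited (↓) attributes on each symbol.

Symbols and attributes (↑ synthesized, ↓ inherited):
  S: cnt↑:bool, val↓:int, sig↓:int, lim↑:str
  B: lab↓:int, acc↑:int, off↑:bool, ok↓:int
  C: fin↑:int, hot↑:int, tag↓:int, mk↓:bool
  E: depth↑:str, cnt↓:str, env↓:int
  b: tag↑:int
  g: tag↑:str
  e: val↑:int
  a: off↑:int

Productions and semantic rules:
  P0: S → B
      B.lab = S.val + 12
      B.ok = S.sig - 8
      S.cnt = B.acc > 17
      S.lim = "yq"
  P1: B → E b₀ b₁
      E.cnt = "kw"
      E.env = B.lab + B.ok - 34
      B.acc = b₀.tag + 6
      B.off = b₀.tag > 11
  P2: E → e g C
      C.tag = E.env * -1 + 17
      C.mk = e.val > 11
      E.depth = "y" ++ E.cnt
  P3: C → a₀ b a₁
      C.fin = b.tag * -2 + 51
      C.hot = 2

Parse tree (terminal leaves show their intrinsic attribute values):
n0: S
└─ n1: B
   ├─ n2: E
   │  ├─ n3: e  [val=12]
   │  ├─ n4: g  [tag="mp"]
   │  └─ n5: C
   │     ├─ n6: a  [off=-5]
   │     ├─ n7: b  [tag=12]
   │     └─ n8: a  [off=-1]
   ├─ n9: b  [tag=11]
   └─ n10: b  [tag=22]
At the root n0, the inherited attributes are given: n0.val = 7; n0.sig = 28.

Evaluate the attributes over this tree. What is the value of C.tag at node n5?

1. n0.val = 7  [given at root]
2. n0.sig = 28  [given at root]
3. n1.lab = 19  [S.val + 12]
4. n1.ok = 20  [S.sig - 8]
5. n2.cnt = "kw"  ["kw"]
6. n2.env = 5  [B.lab + B.ok - 34]
7. n3.val = 12  [terminal]
8. n4.tag = "mp"  [terminal]
9. n5.tag = 12  [E.env * -1 + 17]
10. n5.mk = true  [e.val > 11]
11. n6.off = -5  [terminal]
12. n7.tag = 12  [terminal]
13. n8.off = -1  [terminal]
14. n5.fin = 27  [b.tag * -2 + 51]
15. n5.hot = 2  [2]
16. n2.depth = "ykw"  ["y" ++ E.cnt]
17. n9.tag = 11  [terminal]
18. n10.tag = 22  [terminal]
19. n1.acc = 17  [b₀.tag + 6]
20. n1.off = false  [b₀.tag > 11]
21. n0.cnt = false  [B.acc > 17]
22. n0.lim = "yq"  ["yq"]

12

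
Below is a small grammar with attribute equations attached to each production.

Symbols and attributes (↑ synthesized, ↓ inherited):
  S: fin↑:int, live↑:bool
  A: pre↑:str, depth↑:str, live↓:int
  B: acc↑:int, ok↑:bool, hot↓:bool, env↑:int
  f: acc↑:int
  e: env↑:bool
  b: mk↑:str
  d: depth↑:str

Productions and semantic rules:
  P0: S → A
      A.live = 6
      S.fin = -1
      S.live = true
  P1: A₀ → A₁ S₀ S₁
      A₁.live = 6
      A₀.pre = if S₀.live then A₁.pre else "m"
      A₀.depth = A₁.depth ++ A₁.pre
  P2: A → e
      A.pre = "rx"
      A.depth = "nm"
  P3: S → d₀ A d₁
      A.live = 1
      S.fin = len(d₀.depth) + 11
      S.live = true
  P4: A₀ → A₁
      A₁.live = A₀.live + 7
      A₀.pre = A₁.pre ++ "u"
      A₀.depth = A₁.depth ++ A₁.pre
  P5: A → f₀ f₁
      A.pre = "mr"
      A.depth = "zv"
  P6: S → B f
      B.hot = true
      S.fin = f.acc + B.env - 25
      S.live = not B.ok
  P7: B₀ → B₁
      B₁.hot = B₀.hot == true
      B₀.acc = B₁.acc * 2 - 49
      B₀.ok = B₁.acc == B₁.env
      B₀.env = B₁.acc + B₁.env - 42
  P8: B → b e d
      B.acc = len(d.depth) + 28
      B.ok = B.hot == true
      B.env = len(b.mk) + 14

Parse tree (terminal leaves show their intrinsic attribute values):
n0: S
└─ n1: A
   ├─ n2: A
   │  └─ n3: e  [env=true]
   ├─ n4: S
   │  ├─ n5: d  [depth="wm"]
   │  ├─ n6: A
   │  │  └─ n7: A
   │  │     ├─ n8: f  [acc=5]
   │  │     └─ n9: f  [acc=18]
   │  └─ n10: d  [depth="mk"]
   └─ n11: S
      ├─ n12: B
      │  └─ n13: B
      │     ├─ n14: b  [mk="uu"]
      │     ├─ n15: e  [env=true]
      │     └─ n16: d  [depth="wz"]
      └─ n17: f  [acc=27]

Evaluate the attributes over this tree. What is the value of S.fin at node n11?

6

1. n1.live = 6  [6]
2. n2.live = 6  [6]
3. n3.env = true  [terminal]
4. n2.pre = "rx"  ["rx"]
5. n2.depth = "nm"  ["nm"]
6. n5.depth = "wm"  [terminal]
7. n6.live = 1  [1]
8. n7.live = 8  [A₀.live + 7]
9. n8.acc = 5  [terminal]
10. n9.acc = 18  [terminal]
11. n7.pre = "mr"  ["mr"]
12. n7.depth = "zv"  ["zv"]
13. n6.pre = "mru"  [A₁.pre ++ "u"]
14. n6.depth = "zvmr"  [A₁.depth ++ A₁.pre]
15. n10.depth = "mk"  [terminal]
16. n4.fin = 13  [len(d₀.depth) + 11]
17. n4.live = true  [true]
18. n12.hot = true  [true]
19. n13.hot = true  [B₀.hot == true]
20. n14.mk = "uu"  [terminal]
21. n15.env = true  [terminal]
22. n16.depth = "wz"  [terminal]
23. n13.acc = 30  [len(d.depth) + 28]
24. n13.ok = true  [B.hot == true]
25. n13.env = 16  [len(b.mk) + 14]
26. n12.acc = 11  [B₁.acc * 2 - 49]
27. n12.ok = false  [B₁.acc == B₁.env]
28. n12.env = 4  [B₁.acc + B₁.env - 42]
29. n17.acc = 27  [terminal]
30. n11.fin = 6  [f.acc + B.env - 25]
31. n11.live = true  [not B.ok]
32. n1.pre = "rx"  [if S₀.live then A₁.pre else "m"]
33. n1.depth = "nmrx"  [A₁.depth ++ A₁.pre]
34. n0.fin = -1  [-1]
35. n0.live = true  [true]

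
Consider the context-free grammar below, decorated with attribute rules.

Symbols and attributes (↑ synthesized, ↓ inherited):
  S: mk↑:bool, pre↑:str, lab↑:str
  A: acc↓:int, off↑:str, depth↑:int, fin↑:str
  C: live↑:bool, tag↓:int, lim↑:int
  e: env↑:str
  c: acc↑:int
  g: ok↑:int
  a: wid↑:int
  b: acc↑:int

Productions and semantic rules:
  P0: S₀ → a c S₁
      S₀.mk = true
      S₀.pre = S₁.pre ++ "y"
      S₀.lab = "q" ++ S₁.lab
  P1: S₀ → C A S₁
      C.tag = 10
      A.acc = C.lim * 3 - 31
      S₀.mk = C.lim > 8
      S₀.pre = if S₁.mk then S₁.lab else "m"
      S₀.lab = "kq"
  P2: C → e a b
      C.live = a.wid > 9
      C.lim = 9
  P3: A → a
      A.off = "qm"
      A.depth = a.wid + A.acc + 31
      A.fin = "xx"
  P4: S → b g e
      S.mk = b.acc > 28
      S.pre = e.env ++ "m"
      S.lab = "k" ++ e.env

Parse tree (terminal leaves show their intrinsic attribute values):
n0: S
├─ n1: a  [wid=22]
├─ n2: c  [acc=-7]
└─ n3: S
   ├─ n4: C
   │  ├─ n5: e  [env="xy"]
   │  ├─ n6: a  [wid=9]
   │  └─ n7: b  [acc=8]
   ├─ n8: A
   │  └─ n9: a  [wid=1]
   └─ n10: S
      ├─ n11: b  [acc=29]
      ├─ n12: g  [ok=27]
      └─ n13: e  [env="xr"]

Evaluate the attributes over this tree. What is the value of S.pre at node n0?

1. n1.wid = 22  [terminal]
2. n2.acc = -7  [terminal]
3. n4.tag = 10  [10]
4. n5.env = "xy"  [terminal]
5. n6.wid = 9  [terminal]
6. n7.acc = 8  [terminal]
7. n4.live = false  [a.wid > 9]
8. n4.lim = 9  [9]
9. n8.acc = -4  [C.lim * 3 - 31]
10. n9.wid = 1  [terminal]
11. n8.off = "qm"  ["qm"]
12. n8.depth = 28  [a.wid + A.acc + 31]
13. n8.fin = "xx"  ["xx"]
14. n11.acc = 29  [terminal]
15. n12.ok = 27  [terminal]
16. n13.env = "xr"  [terminal]
17. n10.mk = true  [b.acc > 28]
18. n10.pre = "xrm"  [e.env ++ "m"]
19. n10.lab = "kxr"  ["k" ++ e.env]
20. n3.mk = true  [C.lim > 8]
21. n3.pre = "kxr"  [if S₁.mk then S₁.lab else "m"]
22. n3.lab = "kq"  ["kq"]
23. n0.mk = true  [true]
24. n0.pre = "kxry"  [S₁.pre ++ "y"]
25. n0.lab = "qkq"  ["q" ++ S₁.lab]

"kxry"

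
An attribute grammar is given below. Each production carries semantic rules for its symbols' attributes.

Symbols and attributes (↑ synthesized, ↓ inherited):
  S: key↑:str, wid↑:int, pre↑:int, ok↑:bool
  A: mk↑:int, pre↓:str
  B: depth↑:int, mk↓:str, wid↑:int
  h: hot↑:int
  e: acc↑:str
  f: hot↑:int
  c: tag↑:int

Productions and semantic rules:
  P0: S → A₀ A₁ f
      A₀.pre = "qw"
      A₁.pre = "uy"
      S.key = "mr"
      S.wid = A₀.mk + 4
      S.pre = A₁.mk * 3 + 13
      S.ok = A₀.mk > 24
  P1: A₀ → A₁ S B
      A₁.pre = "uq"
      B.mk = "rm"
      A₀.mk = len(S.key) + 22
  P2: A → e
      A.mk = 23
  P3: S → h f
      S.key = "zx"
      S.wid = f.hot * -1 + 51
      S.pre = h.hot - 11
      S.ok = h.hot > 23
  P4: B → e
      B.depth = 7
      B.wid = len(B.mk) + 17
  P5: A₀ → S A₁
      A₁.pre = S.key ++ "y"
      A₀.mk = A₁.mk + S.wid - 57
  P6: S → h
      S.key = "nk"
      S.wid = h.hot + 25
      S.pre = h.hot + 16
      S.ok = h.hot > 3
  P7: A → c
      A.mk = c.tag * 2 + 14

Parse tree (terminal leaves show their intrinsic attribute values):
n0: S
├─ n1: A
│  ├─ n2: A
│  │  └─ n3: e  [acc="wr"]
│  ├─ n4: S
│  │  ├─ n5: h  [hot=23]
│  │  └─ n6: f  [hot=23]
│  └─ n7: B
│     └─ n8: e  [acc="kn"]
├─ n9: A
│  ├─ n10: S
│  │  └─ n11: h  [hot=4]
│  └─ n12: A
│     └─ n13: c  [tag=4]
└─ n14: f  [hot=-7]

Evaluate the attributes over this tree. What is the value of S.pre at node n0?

-5

1. n1.pre = "qw"  ["qw"]
2. n2.pre = "uq"  ["uq"]
3. n3.acc = "wr"  [terminal]
4. n2.mk = 23  [23]
5. n5.hot = 23  [terminal]
6. n6.hot = 23  [terminal]
7. n4.key = "zx"  ["zx"]
8. n4.wid = 28  [f.hot * -1 + 51]
9. n4.pre = 12  [h.hot - 11]
10. n4.ok = false  [h.hot > 23]
11. n7.mk = "rm"  ["rm"]
12. n8.acc = "kn"  [terminal]
13. n7.depth = 7  [7]
14. n7.wid = 19  [len(B.mk) + 17]
15. n1.mk = 24  [len(S.key) + 22]
16. n9.pre = "uy"  ["uy"]
17. n11.hot = 4  [terminal]
18. n10.key = "nk"  ["nk"]
19. n10.wid = 29  [h.hot + 25]
20. n10.pre = 20  [h.hot + 16]
21. n10.ok = true  [h.hot > 3]
22. n12.pre = "nky"  [S.key ++ "y"]
23. n13.tag = 4  [terminal]
24. n12.mk = 22  [c.tag * 2 + 14]
25. n9.mk = -6  [A₁.mk + S.wid - 57]
26. n14.hot = -7  [terminal]
27. n0.key = "mr"  ["mr"]
28. n0.wid = 28  [A₀.mk + 4]
29. n0.pre = -5  [A₁.mk * 3 + 13]
30. n0.ok = false  [A₀.mk > 24]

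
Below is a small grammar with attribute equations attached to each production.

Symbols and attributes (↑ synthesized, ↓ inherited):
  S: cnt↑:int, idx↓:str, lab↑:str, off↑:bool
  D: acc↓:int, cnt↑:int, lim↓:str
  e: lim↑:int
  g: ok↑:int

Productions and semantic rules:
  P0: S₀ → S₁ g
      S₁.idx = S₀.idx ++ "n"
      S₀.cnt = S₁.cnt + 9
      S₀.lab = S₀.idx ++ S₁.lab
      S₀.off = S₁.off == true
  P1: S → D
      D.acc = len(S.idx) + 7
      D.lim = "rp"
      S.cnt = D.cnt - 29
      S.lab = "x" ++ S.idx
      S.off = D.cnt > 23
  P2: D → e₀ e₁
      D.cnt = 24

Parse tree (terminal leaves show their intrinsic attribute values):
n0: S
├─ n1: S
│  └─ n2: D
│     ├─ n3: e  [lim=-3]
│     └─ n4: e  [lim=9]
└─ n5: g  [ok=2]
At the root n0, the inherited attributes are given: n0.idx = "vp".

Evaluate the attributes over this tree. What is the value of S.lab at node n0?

1. n0.idx = "vp"  [given at root]
2. n1.idx = "vpn"  [S₀.idx ++ "n"]
3. n2.acc = 10  [len(S.idx) + 7]
4. n2.lim = "rp"  ["rp"]
5. n3.lim = -3  [terminal]
6. n4.lim = 9  [terminal]
7. n2.cnt = 24  [24]
8. n1.cnt = -5  [D.cnt - 29]
9. n1.lab = "xvpn"  ["x" ++ S.idx]
10. n1.off = true  [D.cnt > 23]
11. n5.ok = 2  [terminal]
12. n0.cnt = 4  [S₁.cnt + 9]
13. n0.lab = "vpxvpn"  [S₀.idx ++ S₁.lab]
14. n0.off = true  [S₁.off == true]

"vpxvpn"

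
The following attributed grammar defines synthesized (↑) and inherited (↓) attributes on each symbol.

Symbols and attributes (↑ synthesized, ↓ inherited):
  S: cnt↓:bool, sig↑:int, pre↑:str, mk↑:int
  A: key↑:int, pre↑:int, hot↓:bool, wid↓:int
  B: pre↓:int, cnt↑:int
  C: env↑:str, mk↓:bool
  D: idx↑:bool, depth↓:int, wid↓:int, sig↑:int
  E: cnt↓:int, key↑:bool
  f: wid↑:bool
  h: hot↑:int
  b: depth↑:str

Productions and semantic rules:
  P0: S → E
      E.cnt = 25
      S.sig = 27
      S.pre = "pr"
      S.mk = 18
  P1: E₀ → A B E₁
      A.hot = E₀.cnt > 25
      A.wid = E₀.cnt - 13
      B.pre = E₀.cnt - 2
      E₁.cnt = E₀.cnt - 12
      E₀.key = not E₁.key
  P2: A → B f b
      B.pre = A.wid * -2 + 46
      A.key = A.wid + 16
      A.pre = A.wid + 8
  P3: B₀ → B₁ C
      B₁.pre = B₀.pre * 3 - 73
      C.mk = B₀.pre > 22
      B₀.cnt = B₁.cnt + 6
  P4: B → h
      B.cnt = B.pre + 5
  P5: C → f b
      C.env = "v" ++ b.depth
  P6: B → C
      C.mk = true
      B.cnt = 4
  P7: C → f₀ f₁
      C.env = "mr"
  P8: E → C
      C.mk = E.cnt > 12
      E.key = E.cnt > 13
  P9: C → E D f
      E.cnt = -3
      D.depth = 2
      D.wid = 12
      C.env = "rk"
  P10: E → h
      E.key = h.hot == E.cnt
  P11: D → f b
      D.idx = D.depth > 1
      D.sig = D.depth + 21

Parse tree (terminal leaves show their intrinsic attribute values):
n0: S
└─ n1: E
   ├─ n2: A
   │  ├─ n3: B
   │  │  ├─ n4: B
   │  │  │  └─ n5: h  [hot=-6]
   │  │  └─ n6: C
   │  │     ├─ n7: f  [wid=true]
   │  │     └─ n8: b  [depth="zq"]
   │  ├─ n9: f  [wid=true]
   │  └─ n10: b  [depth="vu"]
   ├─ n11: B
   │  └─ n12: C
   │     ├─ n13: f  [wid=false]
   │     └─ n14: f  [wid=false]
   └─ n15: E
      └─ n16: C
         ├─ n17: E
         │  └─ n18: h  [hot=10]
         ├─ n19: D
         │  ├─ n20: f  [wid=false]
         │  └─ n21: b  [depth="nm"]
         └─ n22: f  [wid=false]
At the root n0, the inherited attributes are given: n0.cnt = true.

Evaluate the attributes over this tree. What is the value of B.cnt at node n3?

1. n0.cnt = true  [given at root]
2. n1.cnt = 25  [25]
3. n2.hot = false  [E₀.cnt > 25]
4. n2.wid = 12  [E₀.cnt - 13]
5. n3.pre = 22  [A.wid * -2 + 46]
6. n4.pre = -7  [B₀.pre * 3 - 73]
7. n5.hot = -6  [terminal]
8. n4.cnt = -2  [B.pre + 5]
9. n6.mk = false  [B₀.pre > 22]
10. n7.wid = true  [terminal]
11. n8.depth = "zq"  [terminal]
12. n6.env = "vzq"  ["v" ++ b.depth]
13. n3.cnt = 4  [B₁.cnt + 6]
14. n9.wid = true  [terminal]
15. n10.depth = "vu"  [terminal]
16. n2.key = 28  [A.wid + 16]
17. n2.pre = 20  [A.wid + 8]
18. n11.pre = 23  [E₀.cnt - 2]
19. n12.mk = true  [true]
20. n13.wid = false  [terminal]
21. n14.wid = false  [terminal]
22. n12.env = "mr"  ["mr"]
23. n11.cnt = 4  [4]
24. n15.cnt = 13  [E₀.cnt - 12]
25. n16.mk = true  [E.cnt > 12]
26. n17.cnt = -3  [-3]
27. n18.hot = 10  [terminal]
28. n17.key = false  [h.hot == E.cnt]
29. n19.depth = 2  [2]
30. n19.wid = 12  [12]
31. n20.wid = false  [terminal]
32. n21.depth = "nm"  [terminal]
33. n19.idx = true  [D.depth > 1]
34. n19.sig = 23  [D.depth + 21]
35. n22.wid = false  [terminal]
36. n16.env = "rk"  ["rk"]
37. n15.key = false  [E.cnt > 13]
38. n1.key = true  [not E₁.key]
39. n0.sig = 27  [27]
40. n0.pre = "pr"  ["pr"]
41. n0.mk = 18  [18]

4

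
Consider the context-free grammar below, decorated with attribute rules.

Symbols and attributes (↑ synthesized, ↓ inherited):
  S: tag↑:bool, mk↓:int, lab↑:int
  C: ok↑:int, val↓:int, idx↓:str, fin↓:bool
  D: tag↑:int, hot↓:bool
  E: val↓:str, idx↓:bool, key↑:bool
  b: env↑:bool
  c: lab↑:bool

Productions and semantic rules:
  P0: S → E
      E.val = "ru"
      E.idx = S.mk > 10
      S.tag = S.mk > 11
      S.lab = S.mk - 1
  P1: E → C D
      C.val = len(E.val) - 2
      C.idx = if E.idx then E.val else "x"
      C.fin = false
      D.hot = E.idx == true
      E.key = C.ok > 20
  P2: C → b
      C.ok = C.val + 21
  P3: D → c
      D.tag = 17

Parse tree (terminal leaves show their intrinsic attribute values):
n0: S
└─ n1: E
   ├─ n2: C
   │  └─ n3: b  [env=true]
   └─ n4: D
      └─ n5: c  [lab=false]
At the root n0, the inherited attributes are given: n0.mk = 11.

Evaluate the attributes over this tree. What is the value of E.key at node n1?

true

1. n0.mk = 11  [given at root]
2. n1.val = "ru"  ["ru"]
3. n1.idx = true  [S.mk > 10]
4. n2.val = 0  [len(E.val) - 2]
5. n2.idx = "ru"  [if E.idx then E.val else "x"]
6. n2.fin = false  [false]
7. n3.env = true  [terminal]
8. n2.ok = 21  [C.val + 21]
9. n4.hot = true  [E.idx == true]
10. n5.lab = false  [terminal]
11. n4.tag = 17  [17]
12. n1.key = true  [C.ok > 20]
13. n0.tag = false  [S.mk > 11]
14. n0.lab = 10  [S.mk - 1]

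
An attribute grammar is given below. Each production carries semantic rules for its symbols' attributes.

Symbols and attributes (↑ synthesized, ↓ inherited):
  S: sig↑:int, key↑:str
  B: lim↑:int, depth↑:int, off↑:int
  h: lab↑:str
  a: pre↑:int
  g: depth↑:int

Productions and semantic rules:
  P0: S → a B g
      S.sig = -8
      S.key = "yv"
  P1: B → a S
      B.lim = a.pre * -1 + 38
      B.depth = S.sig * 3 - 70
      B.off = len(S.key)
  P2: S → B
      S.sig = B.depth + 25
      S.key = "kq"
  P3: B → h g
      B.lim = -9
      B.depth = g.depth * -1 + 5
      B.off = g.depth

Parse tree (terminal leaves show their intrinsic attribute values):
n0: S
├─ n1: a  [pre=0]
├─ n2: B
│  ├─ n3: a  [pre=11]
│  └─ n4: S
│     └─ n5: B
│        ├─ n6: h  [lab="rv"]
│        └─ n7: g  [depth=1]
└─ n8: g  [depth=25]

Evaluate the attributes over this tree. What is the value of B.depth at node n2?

1. n1.pre = 0  [terminal]
2. n3.pre = 11  [terminal]
3. n6.lab = "rv"  [terminal]
4. n7.depth = 1  [terminal]
5. n5.lim = -9  [-9]
6. n5.depth = 4  [g.depth * -1 + 5]
7. n5.off = 1  [g.depth]
8. n4.sig = 29  [B.depth + 25]
9. n4.key = "kq"  ["kq"]
10. n2.lim = 27  [a.pre * -1 + 38]
11. n2.depth = 17  [S.sig * 3 - 70]
12. n2.off = 2  [len(S.key)]
13. n8.depth = 25  [terminal]
14. n0.sig = -8  [-8]
15. n0.key = "yv"  ["yv"]

17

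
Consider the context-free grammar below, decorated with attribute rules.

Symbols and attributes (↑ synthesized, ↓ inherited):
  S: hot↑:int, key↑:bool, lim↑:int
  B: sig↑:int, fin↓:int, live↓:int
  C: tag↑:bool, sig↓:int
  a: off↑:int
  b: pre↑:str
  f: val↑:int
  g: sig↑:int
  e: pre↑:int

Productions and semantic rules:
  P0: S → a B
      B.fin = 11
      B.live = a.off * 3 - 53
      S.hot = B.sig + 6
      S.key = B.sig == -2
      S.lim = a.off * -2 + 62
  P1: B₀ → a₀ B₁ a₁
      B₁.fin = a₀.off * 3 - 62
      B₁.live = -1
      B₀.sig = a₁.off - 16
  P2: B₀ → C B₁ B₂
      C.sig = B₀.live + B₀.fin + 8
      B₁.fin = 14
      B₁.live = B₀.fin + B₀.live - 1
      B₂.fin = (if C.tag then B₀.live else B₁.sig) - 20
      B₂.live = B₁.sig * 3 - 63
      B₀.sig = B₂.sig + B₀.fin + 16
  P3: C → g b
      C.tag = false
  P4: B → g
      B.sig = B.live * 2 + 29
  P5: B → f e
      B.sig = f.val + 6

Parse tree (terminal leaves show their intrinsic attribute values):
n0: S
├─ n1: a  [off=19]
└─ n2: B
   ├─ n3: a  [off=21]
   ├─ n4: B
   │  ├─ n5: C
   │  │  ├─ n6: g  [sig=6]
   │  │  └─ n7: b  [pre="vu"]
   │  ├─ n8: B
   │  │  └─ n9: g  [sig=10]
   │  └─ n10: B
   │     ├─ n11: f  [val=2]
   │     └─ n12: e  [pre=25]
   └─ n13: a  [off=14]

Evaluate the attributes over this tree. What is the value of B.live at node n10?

18

1. n1.off = 19  [terminal]
2. n2.fin = 11  [11]
3. n2.live = 4  [a.off * 3 - 53]
4. n3.off = 21  [terminal]
5. n4.fin = 1  [a₀.off * 3 - 62]
6. n4.live = -1  [-1]
7. n5.sig = 8  [B₀.live + B₀.fin + 8]
8. n6.sig = 6  [terminal]
9. n7.pre = "vu"  [terminal]
10. n5.tag = false  [false]
11. n8.fin = 14  [14]
12. n8.live = -1  [B₀.fin + B₀.live - 1]
13. n9.sig = 10  [terminal]
14. n8.sig = 27  [B.live * 2 + 29]
15. n10.fin = 7  [(if C.tag then B₀.live else B₁.sig) - 20]
16. n10.live = 18  [B₁.sig * 3 - 63]
17. n11.val = 2  [terminal]
18. n12.pre = 25  [terminal]
19. n10.sig = 8  [f.val + 6]
20. n4.sig = 25  [B₂.sig + B₀.fin + 16]
21. n13.off = 14  [terminal]
22. n2.sig = -2  [a₁.off - 16]
23. n0.hot = 4  [B.sig + 6]
24. n0.key = true  [B.sig == -2]
25. n0.lim = 24  [a.off * -2 + 62]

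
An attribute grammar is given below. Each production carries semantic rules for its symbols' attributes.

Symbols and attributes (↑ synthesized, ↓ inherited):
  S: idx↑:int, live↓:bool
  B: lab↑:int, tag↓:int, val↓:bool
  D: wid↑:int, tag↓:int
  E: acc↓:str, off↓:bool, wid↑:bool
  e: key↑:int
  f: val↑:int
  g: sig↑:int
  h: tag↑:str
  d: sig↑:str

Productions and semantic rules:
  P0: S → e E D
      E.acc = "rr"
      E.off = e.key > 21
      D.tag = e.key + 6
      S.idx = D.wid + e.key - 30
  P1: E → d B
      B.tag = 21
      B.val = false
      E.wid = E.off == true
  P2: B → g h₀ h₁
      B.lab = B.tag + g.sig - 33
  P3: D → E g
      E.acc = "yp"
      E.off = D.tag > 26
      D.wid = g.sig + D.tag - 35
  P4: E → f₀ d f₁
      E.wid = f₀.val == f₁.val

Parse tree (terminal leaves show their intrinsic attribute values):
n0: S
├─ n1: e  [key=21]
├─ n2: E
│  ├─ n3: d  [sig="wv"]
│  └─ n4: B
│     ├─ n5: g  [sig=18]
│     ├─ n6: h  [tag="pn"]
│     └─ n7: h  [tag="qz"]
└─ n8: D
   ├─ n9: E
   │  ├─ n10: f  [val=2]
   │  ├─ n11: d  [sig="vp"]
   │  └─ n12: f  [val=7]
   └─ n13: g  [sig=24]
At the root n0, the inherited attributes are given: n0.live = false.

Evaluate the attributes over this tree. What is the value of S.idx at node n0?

7

1. n0.live = false  [given at root]
2. n1.key = 21  [terminal]
3. n2.acc = "rr"  ["rr"]
4. n2.off = false  [e.key > 21]
5. n3.sig = "wv"  [terminal]
6. n4.tag = 21  [21]
7. n4.val = false  [false]
8. n5.sig = 18  [terminal]
9. n6.tag = "pn"  [terminal]
10. n7.tag = "qz"  [terminal]
11. n4.lab = 6  [B.tag + g.sig - 33]
12. n2.wid = false  [E.off == true]
13. n8.tag = 27  [e.key + 6]
14. n9.acc = "yp"  ["yp"]
15. n9.off = true  [D.tag > 26]
16. n10.val = 2  [terminal]
17. n11.sig = "vp"  [terminal]
18. n12.val = 7  [terminal]
19. n9.wid = false  [f₀.val == f₁.val]
20. n13.sig = 24  [terminal]
21. n8.wid = 16  [g.sig + D.tag - 35]
22. n0.idx = 7  [D.wid + e.key - 30]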